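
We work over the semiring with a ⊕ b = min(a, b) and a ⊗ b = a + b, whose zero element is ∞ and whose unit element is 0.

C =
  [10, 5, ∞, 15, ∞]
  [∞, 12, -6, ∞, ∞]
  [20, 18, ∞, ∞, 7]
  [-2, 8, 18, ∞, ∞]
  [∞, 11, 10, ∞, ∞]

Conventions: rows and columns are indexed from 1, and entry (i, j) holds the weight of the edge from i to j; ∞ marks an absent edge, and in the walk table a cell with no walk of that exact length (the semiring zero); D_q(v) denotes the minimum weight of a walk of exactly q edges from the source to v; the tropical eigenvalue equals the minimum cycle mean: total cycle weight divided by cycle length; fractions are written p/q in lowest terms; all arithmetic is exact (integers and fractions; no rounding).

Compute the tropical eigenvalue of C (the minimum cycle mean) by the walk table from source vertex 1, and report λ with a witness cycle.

q=0: [0, ∞, ∞, ∞, ∞]
q=1: [10, 5, ∞, 15, ∞]
q=2: [13, 15, -1, 25, ∞]
q=3: [19, 17, 9, 28, 6]
q=4: [26, 17, 11, 34, 16]
q=5: [31, 27, 11, 41, 18]
Optimal cycle mean attained by: cycle 2->3->5->2, total (-6) + 7 + 11, length 3.
Answer: λ = 4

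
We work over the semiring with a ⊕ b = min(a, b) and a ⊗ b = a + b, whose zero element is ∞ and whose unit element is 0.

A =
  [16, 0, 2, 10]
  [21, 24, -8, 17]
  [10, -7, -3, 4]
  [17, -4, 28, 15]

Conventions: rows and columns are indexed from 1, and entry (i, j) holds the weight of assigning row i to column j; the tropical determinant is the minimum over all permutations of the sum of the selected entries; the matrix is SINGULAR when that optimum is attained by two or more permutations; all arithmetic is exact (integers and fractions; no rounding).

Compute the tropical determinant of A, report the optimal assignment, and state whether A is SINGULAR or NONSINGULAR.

σ = (1, 2, 3, 4): 16 + 24 + (-3) + 15 = 52
σ = (1, 2, 4, 3): 16 + 24 + 4 + 28 = 72
σ = (1, 3, 2, 4): 16 + (-8) + (-7) + 15 = 16
σ = (1, 3, 4, 2): 16 + (-8) + 4 + (-4) = 8
σ = (1, 4, 2, 3): 16 + 17 + (-7) + 28 = 54
σ = (1, 4, 3, 2): 16 + 17 + (-3) + (-4) = 26
σ = (2, 1, 3, 4): 0 + 21 + (-3) + 15 = 33
σ = (2, 1, 4, 3): 0 + 21 + 4 + 28 = 53
σ = (2, 3, 1, 4): 0 + (-8) + 10 + 15 = 17
σ = (2, 3, 4, 1): 0 + (-8) + 4 + 17 = 13
σ = (2, 4, 1, 3): 0 + 17 + 10 + 28 = 55
σ = (2, 4, 3, 1): 0 + 17 + (-3) + 17 = 31
σ = (3, 1, 2, 4): 2 + 21 + (-7) + 15 = 31
σ = (3, 1, 4, 2): 2 + 21 + 4 + (-4) = 23
σ = (3, 2, 1, 4): 2 + 24 + 10 + 15 = 51
σ = (3, 2, 4, 1): 2 + 24 + 4 + 17 = 47
σ = (3, 4, 1, 2): 2 + 17 + 10 + (-4) = 25
σ = (3, 4, 2, 1): 2 + 17 + (-7) + 17 = 29
σ = (4, 1, 2, 3): 10 + 21 + (-7) + 28 = 52
σ = (4, 1, 3, 2): 10 + 21 + (-3) + (-4) = 24
σ = (4, 2, 1, 3): 10 + 24 + 10 + 28 = 72
σ = (4, 2, 3, 1): 10 + 24 + (-3) + 17 = 48
σ = (4, 3, 1, 2): 10 + (-8) + 10 + (-4) = 8
σ = (4, 3, 2, 1): 10 + (-8) + (-7) + 17 = 12
Optimal value attained by: σ = (1, 3, 4, 2).
Answer: det⊕(A) = 8; verdict: SINGULAR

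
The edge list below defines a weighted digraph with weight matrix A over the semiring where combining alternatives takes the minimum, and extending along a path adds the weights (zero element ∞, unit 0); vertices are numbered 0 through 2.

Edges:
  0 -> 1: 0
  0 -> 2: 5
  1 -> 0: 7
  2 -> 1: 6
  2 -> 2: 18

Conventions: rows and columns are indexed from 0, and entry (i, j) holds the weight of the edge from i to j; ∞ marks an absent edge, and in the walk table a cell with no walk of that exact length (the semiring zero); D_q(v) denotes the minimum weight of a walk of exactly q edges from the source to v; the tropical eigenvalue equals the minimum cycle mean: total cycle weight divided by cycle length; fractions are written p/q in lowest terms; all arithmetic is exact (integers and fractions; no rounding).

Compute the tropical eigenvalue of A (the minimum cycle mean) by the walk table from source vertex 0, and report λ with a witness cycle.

q=0: [0, ∞, ∞]
q=1: [∞, 0, 5]
q=2: [7, 11, 23]
q=3: [18, 7, 12]
Optimal cycle mean attained by: cycle 0->1->0, total 0 + 7, length 2.
Answer: λ = 7/2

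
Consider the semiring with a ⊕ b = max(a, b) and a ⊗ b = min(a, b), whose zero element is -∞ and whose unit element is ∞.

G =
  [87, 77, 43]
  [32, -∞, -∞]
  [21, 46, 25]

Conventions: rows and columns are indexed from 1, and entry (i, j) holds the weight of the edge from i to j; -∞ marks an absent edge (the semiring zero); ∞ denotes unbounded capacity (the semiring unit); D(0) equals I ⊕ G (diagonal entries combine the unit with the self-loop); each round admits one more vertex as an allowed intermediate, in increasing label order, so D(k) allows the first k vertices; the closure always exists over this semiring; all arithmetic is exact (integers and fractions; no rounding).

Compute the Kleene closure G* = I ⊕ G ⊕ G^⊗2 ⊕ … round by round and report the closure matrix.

D(0):
  [∞, 77, 43]
  [32, ∞, -∞]
  [21, 46, ∞]
D(1):
  [∞, 77, 43]
  [32, ∞, 32]
  [21, 46, ∞]
D(2):
  [∞, 77, 43]
  [32, ∞, 32]
  [32, 46, ∞]
D(3):
  [∞, 77, 43]
  [32, ∞, 32]
  [32, 46, ∞]
Answer: G* = [[∞, 77, 43], [32, ∞, 32], [32, 46, ∞]]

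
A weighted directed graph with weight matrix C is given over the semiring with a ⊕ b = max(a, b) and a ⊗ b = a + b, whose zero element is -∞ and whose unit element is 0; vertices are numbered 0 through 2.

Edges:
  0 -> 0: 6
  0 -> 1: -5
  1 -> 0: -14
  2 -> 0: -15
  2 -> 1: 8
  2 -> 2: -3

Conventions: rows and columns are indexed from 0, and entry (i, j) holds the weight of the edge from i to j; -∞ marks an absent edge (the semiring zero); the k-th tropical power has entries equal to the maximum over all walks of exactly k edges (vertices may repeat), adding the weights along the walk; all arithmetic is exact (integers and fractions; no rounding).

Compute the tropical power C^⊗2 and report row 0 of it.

C^⊗2:
  [12, 1, -∞]
  [-8, -19, -∞]
  [-6, 5, -6]
Answer: row 0 of C^⊗2 = [12, 1, -∞]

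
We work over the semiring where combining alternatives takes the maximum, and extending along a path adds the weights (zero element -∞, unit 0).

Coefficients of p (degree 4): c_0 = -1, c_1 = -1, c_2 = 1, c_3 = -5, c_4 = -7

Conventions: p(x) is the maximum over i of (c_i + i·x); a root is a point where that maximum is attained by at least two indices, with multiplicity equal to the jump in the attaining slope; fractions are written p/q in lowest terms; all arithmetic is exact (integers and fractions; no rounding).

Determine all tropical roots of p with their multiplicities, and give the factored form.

hull edge (i=0, c=-1) to (i=2, c=1): slope 1, span 2
hull edge (i=2, c=1) to (i=4, c=-7): slope -4, span 2
Factored form: p(x) = -7 ⊗ (x ⊕ (-1)) ⊗ (x ⊕ (-1)) ⊗ (x ⊕ 4) ⊗ (x ⊕ 4)
Answer: roots = -1 (mult 2), 4 (mult 2)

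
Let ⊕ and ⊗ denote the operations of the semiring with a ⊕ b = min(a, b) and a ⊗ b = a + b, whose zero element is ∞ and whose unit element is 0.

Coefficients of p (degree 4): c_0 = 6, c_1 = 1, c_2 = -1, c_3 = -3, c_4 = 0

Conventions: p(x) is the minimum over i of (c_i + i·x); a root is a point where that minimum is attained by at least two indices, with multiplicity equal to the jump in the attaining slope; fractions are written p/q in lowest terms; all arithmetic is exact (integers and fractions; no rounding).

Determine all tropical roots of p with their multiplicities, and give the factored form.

hull edge (i=0, c=6) to (i=1, c=1): slope -5, span 1
hull edge (i=1, c=1) to (i=3, c=-3): slope -2, span 2
hull edge (i=3, c=-3) to (i=4, c=0): slope 3, span 1
Factored form: p(x) = 0 ⊗ (x ⊕ (-3)) ⊗ (x ⊕ 2) ⊗ (x ⊕ 2) ⊗ (x ⊕ 5)
Answer: roots = -3 (mult 1), 2 (mult 2), 5 (mult 1)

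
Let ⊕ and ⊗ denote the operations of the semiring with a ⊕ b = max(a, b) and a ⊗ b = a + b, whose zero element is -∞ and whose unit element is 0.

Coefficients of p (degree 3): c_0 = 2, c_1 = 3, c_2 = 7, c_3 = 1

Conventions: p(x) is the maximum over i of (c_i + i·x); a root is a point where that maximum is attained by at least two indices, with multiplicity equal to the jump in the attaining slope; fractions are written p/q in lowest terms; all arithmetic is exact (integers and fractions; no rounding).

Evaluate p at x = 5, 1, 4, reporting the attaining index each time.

p(5) = max(2+0·5=2, 3+1·5=8, 7+2·5=17, 1+3·5=16) = 17 (attained by i=2)
p(1) = max(2+0·1=2, 3+1·1=4, 7+2·1=9, 1+3·1=4) = 9 (attained by i=2)
p(4) = max(2+0·4=2, 3+1·4=7, 7+2·4=15, 1+3·4=13) = 15 (attained by i=2)
Answer: p(5) = 17; p(1) = 9; p(4) = 15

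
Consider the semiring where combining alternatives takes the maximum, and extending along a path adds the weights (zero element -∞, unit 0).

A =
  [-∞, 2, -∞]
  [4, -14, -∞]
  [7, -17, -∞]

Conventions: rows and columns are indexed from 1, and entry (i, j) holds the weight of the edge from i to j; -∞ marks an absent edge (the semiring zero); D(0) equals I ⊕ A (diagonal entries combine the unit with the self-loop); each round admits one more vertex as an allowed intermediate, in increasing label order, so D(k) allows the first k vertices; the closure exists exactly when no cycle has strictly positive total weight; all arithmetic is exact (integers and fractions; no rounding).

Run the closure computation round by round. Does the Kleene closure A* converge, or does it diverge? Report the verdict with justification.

D(0):
  [0, 2, -∞]
  [4, 0, -∞]
  [7, -17, 0]
Detection: at round 1, diagonal entry (2, 2) turns strictly positive.
Key observation: the cycle 2->1->2 has total weight 4 + 2, which is strictly positive.
Answer: DIVERGES — positive cycle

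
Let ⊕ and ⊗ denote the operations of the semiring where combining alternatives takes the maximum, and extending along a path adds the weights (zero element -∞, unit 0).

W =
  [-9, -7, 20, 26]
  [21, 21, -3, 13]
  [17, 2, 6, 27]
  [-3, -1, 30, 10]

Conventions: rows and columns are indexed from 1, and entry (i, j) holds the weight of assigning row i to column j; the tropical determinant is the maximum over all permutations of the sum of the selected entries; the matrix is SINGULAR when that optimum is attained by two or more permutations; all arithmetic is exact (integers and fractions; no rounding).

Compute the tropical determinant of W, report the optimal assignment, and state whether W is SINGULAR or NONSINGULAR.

σ = (1, 2, 3, 4): (-9) + 21 + 6 + 10 = 28
σ = (1, 2, 4, 3): (-9) + 21 + 27 + 30 = 69
σ = (1, 3, 2, 4): (-9) + (-3) + 2 + 10 = 0
σ = (1, 3, 4, 2): (-9) + (-3) + 27 + (-1) = 14
σ = (1, 4, 2, 3): (-9) + 13 + 2 + 30 = 36
σ = (1, 4, 3, 2): (-9) + 13 + 6 + (-1) = 9
σ = (2, 1, 3, 4): (-7) + 21 + 6 + 10 = 30
σ = (2, 1, 4, 3): (-7) + 21 + 27 + 30 = 71
σ = (2, 3, 1, 4): (-7) + (-3) + 17 + 10 = 17
σ = (2, 3, 4, 1): (-7) + (-3) + 27 + (-3) = 14
σ = (2, 4, 1, 3): (-7) + 13 + 17 + 30 = 53
σ = (2, 4, 3, 1): (-7) + 13 + 6 + (-3) = 9
σ = (3, 1, 2, 4): 20 + 21 + 2 + 10 = 53
σ = (3, 1, 4, 2): 20 + 21 + 27 + (-1) = 67
σ = (3, 2, 1, 4): 20 + 21 + 17 + 10 = 68
σ = (3, 2, 4, 1): 20 + 21 + 27 + (-3) = 65
σ = (3, 4, 1, 2): 20 + 13 + 17 + (-1) = 49
σ = (3, 4, 2, 1): 20 + 13 + 2 + (-3) = 32
σ = (4, 1, 2, 3): 26 + 21 + 2 + 30 = 79
σ = (4, 1, 3, 2): 26 + 21 + 6 + (-1) = 52
σ = (4, 2, 1, 3): 26 + 21 + 17 + 30 = 94
σ = (4, 2, 3, 1): 26 + 21 + 6 + (-3) = 50
σ = (4, 3, 1, 2): 26 + (-3) + 17 + (-1) = 39
σ = (4, 3, 2, 1): 26 + (-3) + 2 + (-3) = 22
Optimal value attained by: σ = (4, 2, 1, 3).
Answer: det⊕(W) = 94; verdict: NONSINGULAR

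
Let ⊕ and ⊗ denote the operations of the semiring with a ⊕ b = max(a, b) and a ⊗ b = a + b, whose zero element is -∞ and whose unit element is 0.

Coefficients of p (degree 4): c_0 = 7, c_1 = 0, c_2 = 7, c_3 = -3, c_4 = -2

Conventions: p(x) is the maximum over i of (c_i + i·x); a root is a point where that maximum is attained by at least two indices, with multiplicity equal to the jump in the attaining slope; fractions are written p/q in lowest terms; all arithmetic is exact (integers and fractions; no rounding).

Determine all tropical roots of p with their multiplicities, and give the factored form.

hull edge (i=0, c=7) to (i=2, c=7): slope 0, span 2
hull edge (i=2, c=7) to (i=4, c=-2): slope -9/2, span 2
Factored form: p(x) = -2 ⊗ (x ⊕ 0) ⊗ (x ⊕ 0) ⊗ (x ⊕ 9/2) ⊗ (x ⊕ 9/2)
Answer: roots = 0 (mult 2), 9/2 (mult 2)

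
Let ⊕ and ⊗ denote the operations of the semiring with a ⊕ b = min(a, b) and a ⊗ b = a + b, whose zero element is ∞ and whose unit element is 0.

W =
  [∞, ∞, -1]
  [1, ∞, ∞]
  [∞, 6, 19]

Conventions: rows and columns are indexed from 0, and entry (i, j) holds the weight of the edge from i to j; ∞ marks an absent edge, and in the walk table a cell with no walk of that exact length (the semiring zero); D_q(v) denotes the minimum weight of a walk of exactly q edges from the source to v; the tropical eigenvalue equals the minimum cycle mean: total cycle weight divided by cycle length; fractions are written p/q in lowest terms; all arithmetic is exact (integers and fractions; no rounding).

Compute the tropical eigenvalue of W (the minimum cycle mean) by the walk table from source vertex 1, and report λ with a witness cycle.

q=0: [∞, 0, ∞]
q=1: [1, ∞, ∞]
q=2: [∞, ∞, 0]
q=3: [∞, 6, 19]
Optimal cycle mean attained by: cycle 0->2->1->0, total (-1) + 6 + 1, length 3.
Answer: λ = 2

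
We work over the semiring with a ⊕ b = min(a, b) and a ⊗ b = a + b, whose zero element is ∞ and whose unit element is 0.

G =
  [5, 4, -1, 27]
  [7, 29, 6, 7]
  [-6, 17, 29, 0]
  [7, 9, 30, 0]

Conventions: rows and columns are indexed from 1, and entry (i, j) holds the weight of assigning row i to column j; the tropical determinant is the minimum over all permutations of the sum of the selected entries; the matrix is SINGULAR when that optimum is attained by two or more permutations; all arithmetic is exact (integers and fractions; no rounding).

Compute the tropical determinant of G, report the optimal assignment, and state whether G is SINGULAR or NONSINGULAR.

σ = (1, 2, 3, 4): 5 + 29 + 29 + 0 = 63
σ = (1, 2, 4, 3): 5 + 29 + 0 + 30 = 64
σ = (1, 3, 2, 4): 5 + 6 + 17 + 0 = 28
σ = (1, 3, 4, 2): 5 + 6 + 0 + 9 = 20
σ = (1, 4, 2, 3): 5 + 7 + 17 + 30 = 59
σ = (1, 4, 3, 2): 5 + 7 + 29 + 9 = 50
σ = (2, 1, 3, 4): 4 + 7 + 29 + 0 = 40
σ = (2, 1, 4, 3): 4 + 7 + 0 + 30 = 41
σ = (2, 3, 1, 4): 4 + 6 + (-6) + 0 = 4
σ = (2, 3, 4, 1): 4 + 6 + 0 + 7 = 17
σ = (2, 4, 1, 3): 4 + 7 + (-6) + 30 = 35
σ = (2, 4, 3, 1): 4 + 7 + 29 + 7 = 47
σ = (3, 1, 2, 4): (-1) + 7 + 17 + 0 = 23
σ = (3, 1, 4, 2): (-1) + 7 + 0 + 9 = 15
σ = (3, 2, 1, 4): (-1) + 29 + (-6) + 0 = 22
σ = (3, 2, 4, 1): (-1) + 29 + 0 + 7 = 35
σ = (3, 4, 1, 2): (-1) + 7 + (-6) + 9 = 9
σ = (3, 4, 2, 1): (-1) + 7 + 17 + 7 = 30
σ = (4, 1, 2, 3): 27 + 7 + 17 + 30 = 81
σ = (4, 1, 3, 2): 27 + 7 + 29 + 9 = 72
σ = (4, 2, 1, 3): 27 + 29 + (-6) + 30 = 80
σ = (4, 2, 3, 1): 27 + 29 + 29 + 7 = 92
σ = (4, 3, 1, 2): 27 + 6 + (-6) + 9 = 36
σ = (4, 3, 2, 1): 27 + 6 + 17 + 7 = 57
Optimal value attained by: σ = (2, 3, 1, 4).
Answer: det⊕(G) = 4; verdict: NONSINGULAR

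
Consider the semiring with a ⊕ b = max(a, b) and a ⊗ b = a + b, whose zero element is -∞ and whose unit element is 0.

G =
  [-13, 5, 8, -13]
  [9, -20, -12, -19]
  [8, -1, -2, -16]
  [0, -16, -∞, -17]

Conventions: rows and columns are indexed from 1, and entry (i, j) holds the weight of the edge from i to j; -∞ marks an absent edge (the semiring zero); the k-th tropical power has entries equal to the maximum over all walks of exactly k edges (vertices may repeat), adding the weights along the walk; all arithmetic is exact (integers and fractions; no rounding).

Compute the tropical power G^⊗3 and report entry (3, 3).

G^⊗2:
  [16, 7, 6, -8]
  [-4, 14, 17, -4]
  [8, 13, 16, -5]
  [-7, 5, 8, -13]
G^⊗3:
  [16, 21, 24, 3]
  [25, 16, 15, 1]
  [24, 15, 16, 0]
  [16, 7, 6, -8]
Key observation: the optimum is the walk 3->2->1->3, with weight (-1) + 9 + 8 = 16.
Optimal value attained by: walk 3->2->1->3.
Answer: (G^⊗3)[3][3] = 16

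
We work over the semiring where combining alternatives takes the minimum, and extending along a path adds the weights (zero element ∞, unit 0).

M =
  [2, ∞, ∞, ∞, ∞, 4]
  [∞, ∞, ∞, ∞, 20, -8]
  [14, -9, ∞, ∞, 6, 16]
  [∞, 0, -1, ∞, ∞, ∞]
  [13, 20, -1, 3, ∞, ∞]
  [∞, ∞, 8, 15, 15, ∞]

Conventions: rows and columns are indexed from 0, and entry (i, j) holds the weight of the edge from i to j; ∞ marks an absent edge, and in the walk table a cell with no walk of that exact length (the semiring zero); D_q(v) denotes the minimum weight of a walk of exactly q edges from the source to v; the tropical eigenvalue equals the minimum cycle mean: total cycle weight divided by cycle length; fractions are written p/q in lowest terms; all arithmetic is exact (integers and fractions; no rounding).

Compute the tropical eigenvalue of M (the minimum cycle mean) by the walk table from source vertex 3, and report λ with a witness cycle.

q=0: [∞, ∞, ∞, 0, ∞, ∞]
q=1: [∞, 0, -1, ∞, ∞, ∞]
q=2: [13, -10, ∞, ∞, 5, -8]
q=3: [15, 25, 0, 7, 7, -18]
q=4: [14, -9, -10, -3, -3, 16]
q=5: [4, -19, -4, 0, -4, -17]
q=6: [6, -13, -9, -2, -2, -27]
Optimal cycle mean attained by: cycle 1->5->2->1, total (-8) + 8 + (-9), length 3.
Answer: λ = -3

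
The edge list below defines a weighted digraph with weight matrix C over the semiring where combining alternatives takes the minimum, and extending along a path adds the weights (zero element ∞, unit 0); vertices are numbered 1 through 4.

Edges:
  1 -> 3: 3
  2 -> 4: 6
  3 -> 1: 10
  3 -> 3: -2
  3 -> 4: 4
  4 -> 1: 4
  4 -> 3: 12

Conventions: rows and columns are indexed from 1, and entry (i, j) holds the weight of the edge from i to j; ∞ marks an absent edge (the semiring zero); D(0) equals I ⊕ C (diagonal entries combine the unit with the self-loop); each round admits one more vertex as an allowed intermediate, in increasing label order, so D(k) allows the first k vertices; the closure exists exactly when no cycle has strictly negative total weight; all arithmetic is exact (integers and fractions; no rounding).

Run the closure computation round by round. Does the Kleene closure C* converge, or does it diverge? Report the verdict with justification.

Detection: at round 0, diagonal entry (3, 3) turns strictly negative.
Key observation: the cycle 3->3 has total weight (-2), which is strictly negative.
Answer: DIVERGES — negative cycle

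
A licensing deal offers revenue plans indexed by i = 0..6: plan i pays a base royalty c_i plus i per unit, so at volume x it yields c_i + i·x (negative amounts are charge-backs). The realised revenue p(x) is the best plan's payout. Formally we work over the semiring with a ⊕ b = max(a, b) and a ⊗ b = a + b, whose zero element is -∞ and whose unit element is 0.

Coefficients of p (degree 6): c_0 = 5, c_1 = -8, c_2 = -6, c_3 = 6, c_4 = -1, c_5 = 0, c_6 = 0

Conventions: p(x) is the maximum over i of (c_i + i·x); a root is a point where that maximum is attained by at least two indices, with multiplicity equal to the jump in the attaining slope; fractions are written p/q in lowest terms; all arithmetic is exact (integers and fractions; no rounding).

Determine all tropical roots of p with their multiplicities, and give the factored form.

hull edge (i=0, c=5) to (i=3, c=6): slope 1/3, span 3
hull edge (i=3, c=6) to (i=6, c=0): slope -2, span 3
Factored form: p(x) = 0 ⊗ (x ⊕ (-1/3)) ⊗ (x ⊕ (-1/3)) ⊗ (x ⊕ (-1/3)) ⊗ (x ⊕ 2) ⊗ (x ⊕ 2) ⊗ (x ⊕ 2)
Answer: roots = -1/3 (mult 3), 2 (mult 3)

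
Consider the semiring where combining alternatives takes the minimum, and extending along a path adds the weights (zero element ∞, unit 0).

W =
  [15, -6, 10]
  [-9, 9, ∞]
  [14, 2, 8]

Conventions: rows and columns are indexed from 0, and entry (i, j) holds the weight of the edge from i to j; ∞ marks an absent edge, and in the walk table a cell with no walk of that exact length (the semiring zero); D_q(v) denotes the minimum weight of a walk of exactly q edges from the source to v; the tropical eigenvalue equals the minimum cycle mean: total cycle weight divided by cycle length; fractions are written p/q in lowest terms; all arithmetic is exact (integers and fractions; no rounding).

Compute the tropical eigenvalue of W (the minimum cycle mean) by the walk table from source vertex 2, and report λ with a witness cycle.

q=0: [∞, ∞, 0]
q=1: [14, 2, 8]
q=2: [-7, 8, 16]
q=3: [-1, -13, 3]
Optimal cycle mean attained by: cycle 0->1->0, total (-6) + (-9), length 2.
Answer: λ = -15/2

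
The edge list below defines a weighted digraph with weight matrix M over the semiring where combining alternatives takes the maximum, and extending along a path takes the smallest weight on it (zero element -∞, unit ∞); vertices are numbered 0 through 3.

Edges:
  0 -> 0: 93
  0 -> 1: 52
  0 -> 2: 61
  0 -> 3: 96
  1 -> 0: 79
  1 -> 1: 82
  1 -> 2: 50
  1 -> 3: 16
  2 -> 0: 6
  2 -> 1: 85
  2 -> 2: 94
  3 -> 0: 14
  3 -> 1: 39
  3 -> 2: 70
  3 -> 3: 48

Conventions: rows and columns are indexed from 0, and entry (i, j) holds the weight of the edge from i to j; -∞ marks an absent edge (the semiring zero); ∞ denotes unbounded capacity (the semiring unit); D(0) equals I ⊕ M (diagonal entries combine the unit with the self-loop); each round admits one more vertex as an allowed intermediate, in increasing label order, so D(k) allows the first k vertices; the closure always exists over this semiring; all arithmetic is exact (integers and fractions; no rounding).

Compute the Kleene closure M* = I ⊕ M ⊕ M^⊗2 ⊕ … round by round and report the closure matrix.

D(0):
  [∞, 52, 61, 96]
  [79, ∞, 50, 16]
  [6, 85, ∞, -∞]
  [14, 39, 70, ∞]
D(1):
  [∞, 52, 61, 96]
  [79, ∞, 61, 79]
  [6, 85, ∞, 6]
  [14, 39, 70, ∞]
D(2):
  [∞, 52, 61, 96]
  [79, ∞, 61, 79]
  [79, 85, ∞, 79]
  [39, 39, 70, ∞]
D(3):
  [∞, 61, 61, 96]
  [79, ∞, 61, 79]
  [79, 85, ∞, 79]
  [70, 70, 70, ∞]
D(4):
  [∞, 70, 70, 96]
  [79, ∞, 70, 79]
  [79, 85, ∞, 79]
  [70, 70, 70, ∞]
Answer: M* = [[∞, 70, 70, 96], [79, ∞, 70, 79], [79, 85, ∞, 79], [70, 70, 70, ∞]]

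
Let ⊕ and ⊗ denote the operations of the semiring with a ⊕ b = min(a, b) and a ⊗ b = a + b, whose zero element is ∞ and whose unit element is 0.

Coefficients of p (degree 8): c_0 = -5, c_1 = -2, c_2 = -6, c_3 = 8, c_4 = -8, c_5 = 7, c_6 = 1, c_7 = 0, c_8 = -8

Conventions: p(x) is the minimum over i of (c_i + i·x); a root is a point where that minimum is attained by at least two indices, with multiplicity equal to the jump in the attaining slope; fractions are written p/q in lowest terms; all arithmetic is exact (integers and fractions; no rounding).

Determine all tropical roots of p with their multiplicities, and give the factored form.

hull edge (i=0, c=-5) to (i=4, c=-8): slope -3/4, span 4
hull edge (i=4, c=-8) to (i=8, c=-8): slope 0, span 4
Factored form: p(x) = -8 ⊗ (x ⊕ 0) ⊗ (x ⊕ 0) ⊗ (x ⊕ 0) ⊗ (x ⊕ 0) ⊗ (x ⊕ 3/4) ⊗ (x ⊕ 3/4) ⊗ (x ⊕ 3/4) ⊗ (x ⊕ 3/4)
Answer: roots = 0 (mult 4), 3/4 (mult 4)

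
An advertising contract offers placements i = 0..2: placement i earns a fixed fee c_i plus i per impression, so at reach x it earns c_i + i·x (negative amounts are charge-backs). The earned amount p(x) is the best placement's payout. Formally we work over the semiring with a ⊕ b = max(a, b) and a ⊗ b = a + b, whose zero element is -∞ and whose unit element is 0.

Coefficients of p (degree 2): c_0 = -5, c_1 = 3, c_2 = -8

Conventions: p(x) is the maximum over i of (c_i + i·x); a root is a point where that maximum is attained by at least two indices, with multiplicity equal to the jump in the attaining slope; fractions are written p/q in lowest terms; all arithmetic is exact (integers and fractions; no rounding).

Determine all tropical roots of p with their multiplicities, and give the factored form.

hull edge (i=0, c=-5) to (i=1, c=3): slope 8, span 1
hull edge (i=1, c=3) to (i=2, c=-8): slope -11, span 1
Factored form: p(x) = -8 ⊗ (x ⊕ (-8)) ⊗ (x ⊕ 11)
Answer: roots = -8 (mult 1), 11 (mult 1)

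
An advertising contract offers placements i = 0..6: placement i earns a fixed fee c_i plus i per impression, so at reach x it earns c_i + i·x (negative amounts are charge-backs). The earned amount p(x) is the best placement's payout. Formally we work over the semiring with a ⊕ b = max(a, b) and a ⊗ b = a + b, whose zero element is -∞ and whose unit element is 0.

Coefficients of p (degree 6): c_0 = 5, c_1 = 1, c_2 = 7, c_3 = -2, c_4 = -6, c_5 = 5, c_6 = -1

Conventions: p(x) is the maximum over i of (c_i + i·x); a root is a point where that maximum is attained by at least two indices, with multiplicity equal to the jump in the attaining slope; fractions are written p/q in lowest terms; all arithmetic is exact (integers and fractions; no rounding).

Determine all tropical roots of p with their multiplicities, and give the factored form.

hull edge (i=0, c=5) to (i=2, c=7): slope 1, span 2
hull edge (i=2, c=7) to (i=5, c=5): slope -2/3, span 3
hull edge (i=5, c=5) to (i=6, c=-1): slope -6, span 1
Factored form: p(x) = -1 ⊗ (x ⊕ (-1)) ⊗ (x ⊕ (-1)) ⊗ (x ⊕ 2/3) ⊗ (x ⊕ 2/3) ⊗ (x ⊕ 2/3) ⊗ (x ⊕ 6)
Answer: roots = -1 (mult 2), 2/3 (mult 3), 6 (mult 1)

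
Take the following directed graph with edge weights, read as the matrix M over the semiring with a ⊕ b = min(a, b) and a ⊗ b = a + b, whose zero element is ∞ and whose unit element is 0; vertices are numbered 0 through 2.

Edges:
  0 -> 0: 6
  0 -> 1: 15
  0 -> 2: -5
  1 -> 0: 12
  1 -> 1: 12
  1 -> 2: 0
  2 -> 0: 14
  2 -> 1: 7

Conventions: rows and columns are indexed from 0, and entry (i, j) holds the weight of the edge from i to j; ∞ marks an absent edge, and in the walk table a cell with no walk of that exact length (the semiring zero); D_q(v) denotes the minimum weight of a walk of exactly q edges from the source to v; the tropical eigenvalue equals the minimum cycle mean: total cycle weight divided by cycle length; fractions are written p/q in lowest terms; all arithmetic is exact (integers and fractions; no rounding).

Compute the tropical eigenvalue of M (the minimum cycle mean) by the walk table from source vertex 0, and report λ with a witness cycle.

q=0: [0, ∞, ∞]
q=1: [6, 15, -5]
q=2: [9, 2, 1]
q=3: [14, 8, 2]
Optimal cycle mean attained by: cycle 1->2->1, total 0 + 7, length 2.
Answer: λ = 7/2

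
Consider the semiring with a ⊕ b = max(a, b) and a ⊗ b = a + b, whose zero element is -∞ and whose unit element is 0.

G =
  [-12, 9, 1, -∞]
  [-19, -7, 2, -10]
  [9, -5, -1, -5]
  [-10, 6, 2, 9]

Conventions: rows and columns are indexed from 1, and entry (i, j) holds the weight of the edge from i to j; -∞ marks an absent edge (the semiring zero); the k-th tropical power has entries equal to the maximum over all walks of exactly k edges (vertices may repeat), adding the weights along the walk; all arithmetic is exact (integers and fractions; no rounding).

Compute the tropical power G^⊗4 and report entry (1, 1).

G^⊗2:
  [10, 2, 11, -1]
  [11, -3, 1, -1]
  [8, 18, 10, 4]
  [11, 15, 11, 18]
G^⊗3:
  [20, 19, 11, 8]
  [10, 20, 12, 8]
  [19, 17, 20, 13]
  [20, 24, 20, 27]
G^⊗4:
  [20, 29, 21, 17]
  [21, 19, 22, 17]
  [29, 28, 20, 22]
  [29, 33, 29, 36]
Key observation: the optimum is the walk 1->3->1->3->1, with weight 1 + 9 + 1 + 9 = 20.
Optimal value attained by: walk 1->3->1->3->1.
Answer: (G^⊗4)[1][1] = 20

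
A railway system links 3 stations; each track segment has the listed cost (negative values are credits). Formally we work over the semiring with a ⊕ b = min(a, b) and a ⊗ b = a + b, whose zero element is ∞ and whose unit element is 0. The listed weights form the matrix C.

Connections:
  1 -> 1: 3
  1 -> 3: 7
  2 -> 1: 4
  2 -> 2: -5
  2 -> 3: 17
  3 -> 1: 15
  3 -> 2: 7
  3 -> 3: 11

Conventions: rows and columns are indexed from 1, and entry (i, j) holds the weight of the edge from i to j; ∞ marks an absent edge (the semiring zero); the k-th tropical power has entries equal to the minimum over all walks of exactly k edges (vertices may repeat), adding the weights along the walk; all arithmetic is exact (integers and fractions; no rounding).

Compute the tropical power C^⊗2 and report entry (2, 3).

C^⊗2:
  [6, 14, 10]
  [-1, -10, 11]
  [11, 2, 22]
Key observation: the optimum is the walk 2->1->3, with weight 4 + 7 = 11.
Optimal value attained by: walk 2->1->3.
Answer: (C^⊗2)[2][3] = 11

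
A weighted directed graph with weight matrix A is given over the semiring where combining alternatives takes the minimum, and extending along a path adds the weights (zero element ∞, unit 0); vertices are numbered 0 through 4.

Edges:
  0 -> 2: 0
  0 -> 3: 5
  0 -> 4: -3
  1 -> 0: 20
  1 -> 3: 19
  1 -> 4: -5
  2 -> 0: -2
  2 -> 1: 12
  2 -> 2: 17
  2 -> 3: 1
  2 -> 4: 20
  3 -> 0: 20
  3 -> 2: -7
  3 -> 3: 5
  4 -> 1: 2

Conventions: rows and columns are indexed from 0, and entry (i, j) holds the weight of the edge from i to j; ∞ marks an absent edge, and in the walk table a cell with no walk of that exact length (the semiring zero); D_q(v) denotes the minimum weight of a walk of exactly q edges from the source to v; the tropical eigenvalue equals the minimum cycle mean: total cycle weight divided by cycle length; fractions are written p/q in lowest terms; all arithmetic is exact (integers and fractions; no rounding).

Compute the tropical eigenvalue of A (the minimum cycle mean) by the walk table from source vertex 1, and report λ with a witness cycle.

q=0: [∞, 0, ∞, ∞, ∞]
q=1: [20, ∞, ∞, 19, -5]
q=2: [39, -3, 12, 24, 17]
q=3: [10, 19, 17, 13, -8]
q=4: [15, -6, 6, 15, 7]
q=5: [4, 9, 8, 7, -11]
Optimal cycle mean attained by: cycle 2->3->2, total 1 + (-7), length 2.
Answer: λ = -3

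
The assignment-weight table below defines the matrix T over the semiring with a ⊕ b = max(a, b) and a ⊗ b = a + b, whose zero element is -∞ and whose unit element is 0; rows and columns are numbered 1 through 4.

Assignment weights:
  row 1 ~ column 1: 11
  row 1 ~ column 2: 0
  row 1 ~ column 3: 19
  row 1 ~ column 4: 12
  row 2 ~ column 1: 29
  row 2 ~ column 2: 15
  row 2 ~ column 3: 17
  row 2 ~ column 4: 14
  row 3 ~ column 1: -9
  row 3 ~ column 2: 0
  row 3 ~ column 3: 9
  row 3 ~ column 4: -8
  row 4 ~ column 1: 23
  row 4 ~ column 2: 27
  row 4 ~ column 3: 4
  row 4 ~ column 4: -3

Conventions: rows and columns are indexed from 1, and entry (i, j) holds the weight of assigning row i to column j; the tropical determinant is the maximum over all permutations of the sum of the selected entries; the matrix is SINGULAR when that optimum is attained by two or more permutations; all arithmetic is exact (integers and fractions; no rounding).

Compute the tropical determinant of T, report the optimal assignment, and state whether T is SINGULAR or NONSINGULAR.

σ = (1, 2, 3, 4): 11 + 15 + 9 + (-3) = 32
σ = (1, 2, 4, 3): 11 + 15 + (-8) + 4 = 22
σ = (1, 3, 2, 4): 11 + 17 + 0 + (-3) = 25
σ = (1, 3, 4, 2): 11 + 17 + (-8) + 27 = 47
σ = (1, 4, 2, 3): 11 + 14 + 0 + 4 = 29
σ = (1, 4, 3, 2): 11 + 14 + 9 + 27 = 61
σ = (2, 1, 3, 4): 0 + 29 + 9 + (-3) = 35
σ = (2, 1, 4, 3): 0 + 29 + (-8) + 4 = 25
σ = (2, 3, 1, 4): 0 + 17 + (-9) + (-3) = 5
σ = (2, 3, 4, 1): 0 + 17 + (-8) + 23 = 32
σ = (2, 4, 1, 3): 0 + 14 + (-9) + 4 = 9
σ = (2, 4, 3, 1): 0 + 14 + 9 + 23 = 46
σ = (3, 1, 2, 4): 19 + 29 + 0 + (-3) = 45
σ = (3, 1, 4, 2): 19 + 29 + (-8) + 27 = 67
σ = (3, 2, 1, 4): 19 + 15 + (-9) + (-3) = 22
σ = (3, 2, 4, 1): 19 + 15 + (-8) + 23 = 49
σ = (3, 4, 1, 2): 19 + 14 + (-9) + 27 = 51
σ = (3, 4, 2, 1): 19 + 14 + 0 + 23 = 56
σ = (4, 1, 2, 3): 12 + 29 + 0 + 4 = 45
σ = (4, 1, 3, 2): 12 + 29 + 9 + 27 = 77
σ = (4, 2, 1, 3): 12 + 15 + (-9) + 4 = 22
σ = (4, 2, 3, 1): 12 + 15 + 9 + 23 = 59
σ = (4, 3, 1, 2): 12 + 17 + (-9) + 27 = 47
σ = (4, 3, 2, 1): 12 + 17 + 0 + 23 = 52
Optimal value attained by: σ = (4, 1, 3, 2).
Answer: det⊕(T) = 77; verdict: NONSINGULAR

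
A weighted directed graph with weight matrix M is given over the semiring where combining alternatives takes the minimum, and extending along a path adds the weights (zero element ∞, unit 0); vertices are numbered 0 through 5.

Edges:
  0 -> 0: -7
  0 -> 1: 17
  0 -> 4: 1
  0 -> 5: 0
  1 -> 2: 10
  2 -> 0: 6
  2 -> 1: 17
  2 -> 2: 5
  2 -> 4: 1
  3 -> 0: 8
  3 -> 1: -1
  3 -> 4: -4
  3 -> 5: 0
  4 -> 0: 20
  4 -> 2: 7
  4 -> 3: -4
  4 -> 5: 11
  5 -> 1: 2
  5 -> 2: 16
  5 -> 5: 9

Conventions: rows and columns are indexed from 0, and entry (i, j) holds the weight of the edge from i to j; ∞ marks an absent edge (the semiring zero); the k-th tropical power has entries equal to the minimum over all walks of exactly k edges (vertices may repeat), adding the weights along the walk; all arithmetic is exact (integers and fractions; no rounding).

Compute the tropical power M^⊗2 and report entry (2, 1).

M^⊗2:
  [-14, 2, 8, -3, -6, -7]
  [16, 27, 15, ∞, 11, ∞]
  [-1, 22, 8, -3, 6, 6]
  [1, 2, 3, -8, 9, 7]
  [4, -5, 12, ∞, -8, -4]
  [22, 11, 12, ∞, 17, 18]
Key observation: the optimum is the walk 2->2->1, with weight 5 + 17 = 22.
Optimal value attained by: walk 2->2->1.
Answer: (M^⊗2)[2][1] = 22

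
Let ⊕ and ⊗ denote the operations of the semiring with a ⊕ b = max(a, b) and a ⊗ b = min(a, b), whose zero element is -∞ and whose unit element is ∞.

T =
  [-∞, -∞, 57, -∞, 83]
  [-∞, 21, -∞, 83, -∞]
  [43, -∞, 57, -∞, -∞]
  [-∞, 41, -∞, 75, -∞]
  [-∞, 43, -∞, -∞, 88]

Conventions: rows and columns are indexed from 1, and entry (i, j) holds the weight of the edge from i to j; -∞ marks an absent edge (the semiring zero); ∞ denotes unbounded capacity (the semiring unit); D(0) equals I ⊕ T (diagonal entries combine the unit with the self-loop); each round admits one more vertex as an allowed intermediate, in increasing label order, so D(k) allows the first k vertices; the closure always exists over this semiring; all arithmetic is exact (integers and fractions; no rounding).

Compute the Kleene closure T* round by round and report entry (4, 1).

D(0):
  [∞, -∞, 57, -∞, 83]
  [-∞, ∞, -∞, 83, -∞]
  [43, -∞, ∞, -∞, -∞]
  [-∞, 41, -∞, ∞, -∞]
  [-∞, 43, -∞, -∞, ∞]
D(1):
  [∞, -∞, 57, -∞, 83]
  [-∞, ∞, -∞, 83, -∞]
  [43, -∞, ∞, -∞, 43]
  [-∞, 41, -∞, ∞, -∞]
  [-∞, 43, -∞, -∞, ∞]
D(2):
  [∞, -∞, 57, -∞, 83]
  [-∞, ∞, -∞, 83, -∞]
  [43, -∞, ∞, -∞, 43]
  [-∞, 41, -∞, ∞, -∞]
  [-∞, 43, -∞, 43, ∞]
D(3):
  [∞, -∞, 57, -∞, 83]
  [-∞, ∞, -∞, 83, -∞]
  [43, -∞, ∞, -∞, 43]
  [-∞, 41, -∞, ∞, -∞]
  [-∞, 43, -∞, 43, ∞]
D(4):
  [∞, -∞, 57, -∞, 83]
  [-∞, ∞, -∞, 83, -∞]
  [43, -∞, ∞, -∞, 43]
  [-∞, 41, -∞, ∞, -∞]
  [-∞, 43, -∞, 43, ∞]
D(5):
  [∞, 43, 57, 43, 83]
  [-∞, ∞, -∞, 83, -∞]
  [43, 43, ∞, 43, 43]
  [-∞, 41, -∞, ∞, -∞]
  [-∞, 43, -∞, 43, ∞]
Answer: T*[4][1] = -∞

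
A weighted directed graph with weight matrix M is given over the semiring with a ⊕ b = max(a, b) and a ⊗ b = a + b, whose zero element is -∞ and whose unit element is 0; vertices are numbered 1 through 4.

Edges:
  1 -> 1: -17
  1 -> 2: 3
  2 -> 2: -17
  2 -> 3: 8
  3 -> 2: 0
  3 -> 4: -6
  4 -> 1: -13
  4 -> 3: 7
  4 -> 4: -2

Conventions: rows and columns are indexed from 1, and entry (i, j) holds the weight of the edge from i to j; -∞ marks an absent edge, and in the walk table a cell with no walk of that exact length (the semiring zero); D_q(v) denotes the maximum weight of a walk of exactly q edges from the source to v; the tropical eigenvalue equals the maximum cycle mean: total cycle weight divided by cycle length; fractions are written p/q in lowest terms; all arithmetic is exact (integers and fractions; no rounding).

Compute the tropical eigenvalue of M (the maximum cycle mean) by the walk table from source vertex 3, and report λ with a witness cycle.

q=0: [-∞, -∞, 0, -∞]
q=1: [-∞, 0, -∞, -6]
q=2: [-19, -17, 8, -8]
q=3: [-21, 8, -1, 2]
q=4: [-11, -1, 16, 0]
Optimal cycle mean attained by: cycle 2->3->2, total 8 + 0, length 2.
Answer: λ = 4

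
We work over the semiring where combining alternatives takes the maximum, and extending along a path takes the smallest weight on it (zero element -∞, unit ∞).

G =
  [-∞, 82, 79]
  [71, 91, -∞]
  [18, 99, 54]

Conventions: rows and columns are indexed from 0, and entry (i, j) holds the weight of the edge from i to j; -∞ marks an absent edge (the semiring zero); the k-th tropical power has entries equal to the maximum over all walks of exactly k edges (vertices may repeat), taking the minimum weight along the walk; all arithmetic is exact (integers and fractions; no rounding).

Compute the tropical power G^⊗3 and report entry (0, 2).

G^⊗2:
  [71, 82, 54]
  [71, 91, 71]
  [71, 91, 54]
G^⊗3:
  [71, 82, 71]
  [71, 91, 71]
  [71, 91, 71]
Key observation: the optimum is the walk 0->1->0->2, with weight 82 min 71 min 79 = 71.
Optimal value attained by: walk 0->1->0->2.
Answer: (G^⊗3)[0][2] = 71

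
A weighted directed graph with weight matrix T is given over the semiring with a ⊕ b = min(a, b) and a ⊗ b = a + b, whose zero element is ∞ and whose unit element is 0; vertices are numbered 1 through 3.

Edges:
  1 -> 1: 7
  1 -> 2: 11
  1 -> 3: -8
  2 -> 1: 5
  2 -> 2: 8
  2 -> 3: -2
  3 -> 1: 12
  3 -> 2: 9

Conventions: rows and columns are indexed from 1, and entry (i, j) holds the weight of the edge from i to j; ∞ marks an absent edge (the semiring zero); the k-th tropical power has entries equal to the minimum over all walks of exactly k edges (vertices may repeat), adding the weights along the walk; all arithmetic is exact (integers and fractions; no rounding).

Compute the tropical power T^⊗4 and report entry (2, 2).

T^⊗2:
  [4, 1, -1]
  [10, 7, -3]
  [14, 17, 4]
T^⊗3:
  [6, 8, -4]
  [9, 6, 2]
  [16, 13, 6]
T^⊗4:
  [8, 5, -2]
  [11, 11, 1]
  [18, 15, 8]
Key observation: the optimum is the walk 2->3->1->3->2, with weight (-2) + 12 + (-8) + 9 = 11.
Optimal value attained by: walk 2->3->1->3->2.
Answer: (T^⊗4)[2][2] = 11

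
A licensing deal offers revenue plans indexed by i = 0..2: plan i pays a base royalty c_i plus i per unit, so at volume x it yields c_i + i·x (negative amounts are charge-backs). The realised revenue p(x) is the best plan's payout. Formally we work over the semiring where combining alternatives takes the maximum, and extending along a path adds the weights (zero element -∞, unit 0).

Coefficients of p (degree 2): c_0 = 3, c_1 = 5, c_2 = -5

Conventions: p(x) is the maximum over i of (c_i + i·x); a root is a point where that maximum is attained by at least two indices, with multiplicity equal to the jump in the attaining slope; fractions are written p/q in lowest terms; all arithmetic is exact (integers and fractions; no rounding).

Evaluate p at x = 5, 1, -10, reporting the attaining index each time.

p(5) = max(3+0·5=3, 5+1·5=10, -5+2·5=5) = 10 (attained by i=1)
p(1) = max(3+0·1=3, 5+1·1=6, -5+2·1=-3) = 6 (attained by i=1)
p(-10) = max(3+0·(-10)=3, 5+1·(-10)=-5, -5+2·(-10)=-25) = 3 (attained by i=0)
Answer: p(5) = 10; p(1) = 6; p(-10) = 3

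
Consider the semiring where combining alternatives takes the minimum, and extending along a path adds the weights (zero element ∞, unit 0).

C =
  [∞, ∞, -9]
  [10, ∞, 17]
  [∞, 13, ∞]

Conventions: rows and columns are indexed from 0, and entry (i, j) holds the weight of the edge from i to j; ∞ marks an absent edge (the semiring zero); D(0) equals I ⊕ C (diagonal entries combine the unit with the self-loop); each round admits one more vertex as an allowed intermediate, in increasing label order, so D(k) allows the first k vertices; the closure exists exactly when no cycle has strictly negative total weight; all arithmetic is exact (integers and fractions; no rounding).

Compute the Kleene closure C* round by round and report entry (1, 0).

D(0):
  [0, ∞, -9]
  [10, 0, 17]
  [∞, 13, 0]
D(1):
  [0, ∞, -9]
  [10, 0, 1]
  [∞, 13, 0]
D(2):
  [0, ∞, -9]
  [10, 0, 1]
  [23, 13, 0]
D(3):
  [0, 4, -9]
  [10, 0, 1]
  [23, 13, 0]
Answer: C*[1][0] = 10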